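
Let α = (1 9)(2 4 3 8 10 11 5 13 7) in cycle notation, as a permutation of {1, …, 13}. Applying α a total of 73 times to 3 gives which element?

8

3 lies in the 9-cycle (2 4 3 8 10 11 5 13 7).
Powers repeat with period 9 on this cycle, and 73 mod 9 = 1, so α^73(3) = α^1(3).
Stepping 1 place around the cycle: 3 → 8.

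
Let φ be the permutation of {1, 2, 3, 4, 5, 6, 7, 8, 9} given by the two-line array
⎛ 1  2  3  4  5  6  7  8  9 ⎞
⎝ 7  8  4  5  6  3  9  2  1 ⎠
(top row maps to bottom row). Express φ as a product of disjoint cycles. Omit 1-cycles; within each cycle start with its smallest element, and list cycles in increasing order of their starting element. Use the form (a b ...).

(1 7 9)(2 8)(3 4 5 6)

Start at 1 and follow images: 1 → 7 → 9 → 1, giving the cycle (1 7 9).
Continuing from each remaining unvisited element yields (1 7 9)(2 8)(3 4 5 6).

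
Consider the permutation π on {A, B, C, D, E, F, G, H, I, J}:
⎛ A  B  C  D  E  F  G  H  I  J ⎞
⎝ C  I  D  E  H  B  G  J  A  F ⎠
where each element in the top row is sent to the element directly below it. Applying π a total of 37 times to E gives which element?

Tracing E → H → … returns to E after 9 steps, so E lies in a 9-cycle (A C D E H J F B I).
On a 9-cycle, π^9 is the identity, so π^37 = π^1 there (37 ≡ 1 mod 9).
Stepping 1 place around the cycle: E → H.

H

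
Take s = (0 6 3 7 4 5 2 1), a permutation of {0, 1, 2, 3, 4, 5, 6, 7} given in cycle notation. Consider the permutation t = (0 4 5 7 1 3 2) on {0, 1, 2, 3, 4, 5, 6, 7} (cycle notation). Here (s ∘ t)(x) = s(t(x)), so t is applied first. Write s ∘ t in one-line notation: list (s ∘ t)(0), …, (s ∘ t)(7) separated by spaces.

Chase each element through t then s: 0 → 4 → 5; 1 → 3 → 7; 2 → 0 → 6; 3 → 2 → 1; 4 → 5 → 2; 5 → 7 → 4; 6 → 6 → 3; 7 → 1 → 0.
Collecting the images, s ∘ t = [5 7 6 1 2 4 3 0].

5 7 6 1 2 4 3 0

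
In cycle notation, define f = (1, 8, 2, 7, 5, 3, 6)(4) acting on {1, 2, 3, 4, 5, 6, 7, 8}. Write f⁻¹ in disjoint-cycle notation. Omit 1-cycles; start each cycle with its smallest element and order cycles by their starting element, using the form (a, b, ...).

(1, 6, 3, 5, 7, 2, 8)

Inverting a permutation written in cycle notation just reverses the order within every cycle.
Reversing each cycle of f and rotating so the smallest element leads gives (1, 6, 3, 5, 7, 2, 8).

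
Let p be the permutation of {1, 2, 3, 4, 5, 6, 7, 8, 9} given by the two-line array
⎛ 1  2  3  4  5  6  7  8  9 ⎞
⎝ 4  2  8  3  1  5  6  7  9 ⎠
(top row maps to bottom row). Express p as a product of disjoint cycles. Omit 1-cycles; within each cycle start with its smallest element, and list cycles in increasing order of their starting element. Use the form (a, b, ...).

Start at 1 and follow images: 1 → 4 → 3 → 8 → 7 → 6 → 5 → 1, giving the cycle (1, 4, 3, 8, 7, 6, 5).
Continuing from each remaining unvisited element yields (1, 4, 3, 8, 7, 6, 5).

(1, 4, 3, 8, 7, 6, 5)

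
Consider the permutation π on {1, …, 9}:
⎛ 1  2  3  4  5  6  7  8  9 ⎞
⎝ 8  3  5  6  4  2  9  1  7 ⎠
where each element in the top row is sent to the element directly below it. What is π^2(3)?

Tracing 3 → 5 → … returns to 3 after 5 steps, so 3 lies in a 5-cycle (2, 3, 5, 4, 6).
Advancing 2 steps from 3: 3 → 5 → 4.

4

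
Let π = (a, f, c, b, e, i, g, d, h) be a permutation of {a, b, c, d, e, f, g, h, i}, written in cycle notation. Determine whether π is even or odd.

even

The cycle lengths are 9.
A cycle is odd iff its length is even; π has 0 even-length cycles, so sgn(π) = (−1)^0 and π is even.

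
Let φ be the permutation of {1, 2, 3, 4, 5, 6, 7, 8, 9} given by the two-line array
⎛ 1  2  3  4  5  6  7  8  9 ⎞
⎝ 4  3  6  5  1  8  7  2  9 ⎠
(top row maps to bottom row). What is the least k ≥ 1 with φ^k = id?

Decomposing into disjoint cycles gives cycle lengths 4, 3, 1, 1.
Since disjoint cycles commute, ord(φ) = lcm(4, 3) = 12.

12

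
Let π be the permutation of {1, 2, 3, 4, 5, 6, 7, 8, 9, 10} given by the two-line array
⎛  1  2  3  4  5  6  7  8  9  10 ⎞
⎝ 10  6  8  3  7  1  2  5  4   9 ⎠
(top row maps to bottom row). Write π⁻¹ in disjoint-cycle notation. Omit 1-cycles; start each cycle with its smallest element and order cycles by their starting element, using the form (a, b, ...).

First write π in disjoint cycles: (1, 10, 9, 4, 3, 8, 5, 7, 2, 6).
Reversing each cycle (and rotating so the smallest element leads) gives π⁻¹ = (1, 6, 2, 7, 5, 8, 3, 4, 9, 10).

(1, 6, 2, 7, 5, 8, 3, 4, 9, 10)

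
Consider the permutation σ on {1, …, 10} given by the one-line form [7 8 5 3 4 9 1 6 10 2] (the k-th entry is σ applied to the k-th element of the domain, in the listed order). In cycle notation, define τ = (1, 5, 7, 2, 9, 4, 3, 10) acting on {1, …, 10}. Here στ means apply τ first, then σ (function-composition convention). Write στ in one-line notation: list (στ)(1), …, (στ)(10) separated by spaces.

(στ)(x) = σ(τ(x)). Computing each image: σ(τ(1)) = σ(5) = 4, σ(τ(2)) = σ(9) = 10, σ(τ(3)) = σ(10) = 2, σ(τ(4)) = σ(3) = 5, σ(τ(5)) = σ(7) = 1, σ(τ(6)) = σ(6) = 9, σ(τ(7)) = σ(2) = 8, σ(τ(8)) = σ(8) = 6, σ(τ(9)) = σ(4) = 3, σ(τ(10)) = σ(1) = 7.
Hence στ = [4 10 2 5 1 9 8 6 3 7].

4 10 2 5 1 9 8 6 3 7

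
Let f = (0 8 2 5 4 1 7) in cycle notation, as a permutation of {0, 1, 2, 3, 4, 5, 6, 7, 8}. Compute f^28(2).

2 lies in the 7-cycle (0 8 2 5 4 1 7).
On a 7-cycle, f^7 is the identity, so f^28 = f^0 there (28 ≡ 0 mod 7).
So f^28(2) = 2.

2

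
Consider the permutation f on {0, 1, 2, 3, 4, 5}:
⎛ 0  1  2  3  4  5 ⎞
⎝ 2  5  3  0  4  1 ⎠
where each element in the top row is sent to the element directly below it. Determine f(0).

2

The entry below 0 in the array is 2, so f(0) = 2.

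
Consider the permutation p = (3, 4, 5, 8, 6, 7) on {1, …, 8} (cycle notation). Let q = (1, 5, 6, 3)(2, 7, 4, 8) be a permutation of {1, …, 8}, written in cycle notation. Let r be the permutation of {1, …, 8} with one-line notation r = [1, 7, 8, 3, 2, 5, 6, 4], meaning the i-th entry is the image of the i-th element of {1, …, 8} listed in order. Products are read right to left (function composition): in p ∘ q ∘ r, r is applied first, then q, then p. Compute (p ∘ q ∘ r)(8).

(p ∘ q ∘ r)(8) = p(q(r(8))). r(8) = 4, then q(4) = 8, then p(8) = 6, so the result is 6.

6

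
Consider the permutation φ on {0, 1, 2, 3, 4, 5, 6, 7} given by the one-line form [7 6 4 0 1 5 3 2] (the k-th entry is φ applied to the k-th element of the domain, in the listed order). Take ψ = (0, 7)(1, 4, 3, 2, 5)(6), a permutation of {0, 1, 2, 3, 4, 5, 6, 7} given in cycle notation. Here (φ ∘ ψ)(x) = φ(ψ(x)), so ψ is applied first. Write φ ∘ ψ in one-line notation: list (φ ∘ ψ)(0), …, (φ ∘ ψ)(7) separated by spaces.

2 1 5 4 0 6 3 7

Chase each element through ψ then φ: 0 → 7 → 2; 1 → 4 → 1; 2 → 5 → 5; 3 → 2 → 4; 4 → 3 → 0; 5 → 1 → 6; 6 → 6 → 3; 7 → 0 → 7.
Collecting the images, φ ∘ ψ = [2 1 5 4 0 6 3 7].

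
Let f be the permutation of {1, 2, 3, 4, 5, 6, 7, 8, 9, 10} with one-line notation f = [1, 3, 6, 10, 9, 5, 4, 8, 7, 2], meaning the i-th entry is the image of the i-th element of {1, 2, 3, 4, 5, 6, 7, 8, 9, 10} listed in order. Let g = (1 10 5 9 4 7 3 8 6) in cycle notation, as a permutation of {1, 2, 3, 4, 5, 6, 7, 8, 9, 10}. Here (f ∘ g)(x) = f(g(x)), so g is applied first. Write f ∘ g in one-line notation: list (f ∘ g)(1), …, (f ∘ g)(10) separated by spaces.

Chase each element through g then f: 1 → 10 → 2; 2 → 2 → 3; 3 → 8 → 8; 4 → 7 → 4; 5 → 9 → 7; 6 → 1 → 1; 7 → 3 → 6; 8 → 6 → 5; 9 → 4 → 10; 10 → 5 → 9.
So f ∘ g in one-line form is 2 3 8 4 7 1 6 5 10 9.

2 3 8 4 7 1 6 5 10 9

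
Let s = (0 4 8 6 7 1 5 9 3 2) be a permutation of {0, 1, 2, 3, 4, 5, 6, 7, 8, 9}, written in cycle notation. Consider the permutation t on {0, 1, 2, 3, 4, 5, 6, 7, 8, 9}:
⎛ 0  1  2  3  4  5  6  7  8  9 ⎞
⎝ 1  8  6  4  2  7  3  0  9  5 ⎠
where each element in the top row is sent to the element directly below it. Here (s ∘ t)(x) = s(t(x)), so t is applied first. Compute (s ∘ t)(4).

First apply t: t(4) = 2, then s(2) = 0. Thus (s ∘ t)(4) = 0.

0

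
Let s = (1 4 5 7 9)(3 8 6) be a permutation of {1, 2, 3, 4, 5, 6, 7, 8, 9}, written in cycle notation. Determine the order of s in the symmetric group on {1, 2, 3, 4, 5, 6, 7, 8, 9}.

15

The cycle type of s is (5, 3, 1).
The order is lcm(5, 3) = 15.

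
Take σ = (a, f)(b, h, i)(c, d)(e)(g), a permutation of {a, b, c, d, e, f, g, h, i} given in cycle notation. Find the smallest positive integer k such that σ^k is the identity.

6

The disjoint cycles have lengths 3, 2, 2, 1, 1.
Since disjoint cycles commute, ord(σ) = lcm(3, 2, 2) = 6.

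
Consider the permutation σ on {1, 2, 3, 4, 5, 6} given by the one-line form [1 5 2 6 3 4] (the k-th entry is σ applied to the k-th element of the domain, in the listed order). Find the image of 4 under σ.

4 is element number 4 of the domain, and entry number 4 of the one-line form is 6, so σ(4) = 6.

6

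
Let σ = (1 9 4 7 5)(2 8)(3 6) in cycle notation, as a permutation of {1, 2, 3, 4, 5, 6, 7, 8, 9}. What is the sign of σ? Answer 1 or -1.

The cycle lengths are 5, 2, 2.
A cycle is odd iff its length is even; σ has 2 even-length cycles, so sgn(σ) = (−1)^2 and σ is even.

1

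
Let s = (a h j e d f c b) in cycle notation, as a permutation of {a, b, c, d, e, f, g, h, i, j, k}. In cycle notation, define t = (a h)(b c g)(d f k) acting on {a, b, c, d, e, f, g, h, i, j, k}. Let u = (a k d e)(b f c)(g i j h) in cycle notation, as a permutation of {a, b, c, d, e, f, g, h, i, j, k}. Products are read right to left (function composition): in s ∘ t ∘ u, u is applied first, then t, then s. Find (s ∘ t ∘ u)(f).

g

(s ∘ t ∘ u)(f) = s(t(u(f))). u(f) = c, then t(c) = g, then s(g) = g, so the result is g.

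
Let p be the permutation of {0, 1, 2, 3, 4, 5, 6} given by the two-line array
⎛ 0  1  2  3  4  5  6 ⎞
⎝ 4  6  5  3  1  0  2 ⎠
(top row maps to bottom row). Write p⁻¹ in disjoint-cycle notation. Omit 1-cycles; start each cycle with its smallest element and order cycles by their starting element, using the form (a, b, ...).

(0, 5, 2, 6, 1, 4)

First write p in disjoint cycles: (0, 4, 1, 6, 2, 5).
Reversing each cycle (and rotating so the smallest element leads) gives p⁻¹ = (0, 5, 2, 6, 1, 4).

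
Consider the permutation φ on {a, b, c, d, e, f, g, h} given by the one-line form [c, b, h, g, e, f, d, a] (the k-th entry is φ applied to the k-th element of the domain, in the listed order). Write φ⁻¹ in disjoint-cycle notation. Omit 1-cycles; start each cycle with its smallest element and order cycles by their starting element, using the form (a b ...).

First write φ in disjoint cycles: (a c h)(d g).
The inverse reverses every cycle; in canonical form, φ⁻¹ = (a h c)(d g).

(a h c)(d g)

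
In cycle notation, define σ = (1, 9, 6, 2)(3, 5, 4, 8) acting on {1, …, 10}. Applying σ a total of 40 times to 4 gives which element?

4 lies in the 4-cycle (3, 5, 4, 8).
Since the cycle has length 4, σ^40 acts on it the same as σ^0 (40 mod 4 = 0).
So σ^40(4) = 4.

4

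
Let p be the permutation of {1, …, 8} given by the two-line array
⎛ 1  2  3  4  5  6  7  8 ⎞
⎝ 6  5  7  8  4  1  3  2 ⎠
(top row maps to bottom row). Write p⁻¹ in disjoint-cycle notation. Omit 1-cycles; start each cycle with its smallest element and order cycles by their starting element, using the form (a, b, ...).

(1, 6)(2, 8, 4, 5)(3, 7)

First write p in disjoint cycles: (1, 6)(2, 5, 4, 8)(3, 7).
The inverse reverses every cycle; in canonical form, p⁻¹ = (1, 6)(2, 8, 4, 5)(3, 7).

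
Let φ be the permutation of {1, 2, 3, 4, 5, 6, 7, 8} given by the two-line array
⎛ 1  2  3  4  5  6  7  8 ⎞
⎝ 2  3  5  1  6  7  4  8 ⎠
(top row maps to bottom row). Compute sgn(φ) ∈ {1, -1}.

1

In disjoint-cycle form the cycle lengths are 7, 1.
A cycle of length ℓ contributes ℓ−1 transpositions, so φ is a product of 6 transpositions — even.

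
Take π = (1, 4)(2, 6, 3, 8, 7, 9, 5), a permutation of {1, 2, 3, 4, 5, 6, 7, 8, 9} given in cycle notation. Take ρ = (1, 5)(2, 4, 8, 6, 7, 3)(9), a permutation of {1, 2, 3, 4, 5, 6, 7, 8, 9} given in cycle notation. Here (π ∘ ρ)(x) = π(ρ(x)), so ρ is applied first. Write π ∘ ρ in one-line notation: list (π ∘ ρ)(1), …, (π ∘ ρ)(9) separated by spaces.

For each element, apply ρ then π: 1 → 5 → 2; 2 → 4 → 1; 3 → 2 → 6; 4 → 8 → 7; 5 → 1 → 4; 6 → 7 → 9; 7 → 3 → 8; 8 → 6 → 3; 9 → 9 → 5.
Collecting the images, π ∘ ρ = [2 1 6 7 4 9 8 3 5].

2 1 6 7 4 9 8 3 5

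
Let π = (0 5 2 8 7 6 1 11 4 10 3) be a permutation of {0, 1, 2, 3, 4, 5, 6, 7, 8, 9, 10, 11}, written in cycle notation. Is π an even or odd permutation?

even

The cycle lengths are 11, 1.
A cycle is odd iff its length is even; π has 0 even-length cycles, so sgn(π) = (−1)^0 and π is even.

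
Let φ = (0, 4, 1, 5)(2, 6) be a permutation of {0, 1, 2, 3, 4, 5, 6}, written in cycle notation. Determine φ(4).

In the cycle (0, 4, 1, 5), 4 is followed by 1, so φ(4) = 1.

1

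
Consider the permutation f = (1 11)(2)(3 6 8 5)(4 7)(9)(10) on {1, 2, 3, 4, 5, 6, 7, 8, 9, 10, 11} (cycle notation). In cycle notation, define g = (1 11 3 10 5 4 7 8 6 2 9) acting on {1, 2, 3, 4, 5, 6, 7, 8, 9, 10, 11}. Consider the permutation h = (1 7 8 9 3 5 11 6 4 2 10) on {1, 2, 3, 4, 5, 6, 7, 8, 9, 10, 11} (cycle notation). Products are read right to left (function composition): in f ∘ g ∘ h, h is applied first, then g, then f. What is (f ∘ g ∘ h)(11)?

2

(f ∘ g ∘ h)(11) = f(g(h(11))). h(11) = 6, then g(6) = 2, then f(2) = 2, so the result is 2.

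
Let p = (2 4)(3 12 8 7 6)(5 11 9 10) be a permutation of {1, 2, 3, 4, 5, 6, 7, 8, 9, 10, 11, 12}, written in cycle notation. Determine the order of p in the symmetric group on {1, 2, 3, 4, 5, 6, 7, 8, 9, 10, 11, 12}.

20

The cycle type of p is (5, 4, 2, 1).
Since disjoint cycles commute, ord(p) = lcm(5, 4, 2) = 20.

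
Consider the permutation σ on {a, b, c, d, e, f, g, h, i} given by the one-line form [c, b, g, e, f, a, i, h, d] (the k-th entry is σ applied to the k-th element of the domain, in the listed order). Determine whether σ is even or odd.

In disjoint-cycle form the cycle lengths are 7, 1, 1.
A cycle of length ℓ contributes ℓ−1 transpositions, so σ is a product of 6 transpositions — even.

even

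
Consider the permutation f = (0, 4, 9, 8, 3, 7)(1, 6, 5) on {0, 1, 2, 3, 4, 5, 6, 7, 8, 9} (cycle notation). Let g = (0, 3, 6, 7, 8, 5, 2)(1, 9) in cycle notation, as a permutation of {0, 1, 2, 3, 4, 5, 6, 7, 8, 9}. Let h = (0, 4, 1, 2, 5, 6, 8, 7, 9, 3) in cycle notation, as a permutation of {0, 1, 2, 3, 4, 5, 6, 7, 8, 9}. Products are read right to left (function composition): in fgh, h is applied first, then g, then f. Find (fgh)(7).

6

Apply the permutations in order: h(7) = 9, then g(9) = 1, then f(1) = 6. So (fgh)(7) = 6.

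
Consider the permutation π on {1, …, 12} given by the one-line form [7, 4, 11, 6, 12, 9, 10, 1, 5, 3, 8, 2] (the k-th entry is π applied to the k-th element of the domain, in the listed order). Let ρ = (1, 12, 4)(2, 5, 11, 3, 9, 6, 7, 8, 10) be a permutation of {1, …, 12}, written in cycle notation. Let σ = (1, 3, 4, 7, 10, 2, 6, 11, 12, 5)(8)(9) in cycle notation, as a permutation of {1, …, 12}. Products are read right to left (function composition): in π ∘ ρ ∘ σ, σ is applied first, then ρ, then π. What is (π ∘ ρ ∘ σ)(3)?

(π ∘ ρ ∘ σ)(3) = π(ρ(σ(3))). σ(3) = 4, then ρ(4) = 1, then π(1) = 7, so the result is 7.

7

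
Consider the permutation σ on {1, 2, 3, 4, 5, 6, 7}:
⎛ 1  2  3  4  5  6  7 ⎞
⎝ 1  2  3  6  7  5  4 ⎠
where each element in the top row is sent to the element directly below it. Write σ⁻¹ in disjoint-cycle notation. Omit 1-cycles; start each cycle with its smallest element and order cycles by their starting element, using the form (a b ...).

The cycle decomposition of σ is (4 6 5 7).
Reversing each cycle (and rotating so the smallest element leads) gives σ⁻¹ = (4 7 5 6).

(4 7 5 6)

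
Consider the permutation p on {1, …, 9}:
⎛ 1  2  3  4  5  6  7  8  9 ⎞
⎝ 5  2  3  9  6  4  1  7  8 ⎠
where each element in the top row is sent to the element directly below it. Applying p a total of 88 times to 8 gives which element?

6

Tracing 8 → 7 → … returns to 8 after 7 steps, so 8 lies in a 7-cycle (1, 5, 6, 4, 9, 8, 7).
On a 7-cycle, p^7 is the identity, so p^88 = p^4 there (88 ≡ 4 mod 7).
Stepping 4 places around the cycle: 8 → 7 → 1 → 5 → 6.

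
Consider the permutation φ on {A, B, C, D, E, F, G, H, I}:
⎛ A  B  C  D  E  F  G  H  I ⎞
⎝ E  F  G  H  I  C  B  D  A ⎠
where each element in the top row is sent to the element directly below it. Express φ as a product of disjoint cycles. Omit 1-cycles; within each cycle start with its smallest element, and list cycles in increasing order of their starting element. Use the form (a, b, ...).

Start at A and follow images: A → E → I → A, giving the cycle (A, E, I).
Continuing from each remaining unvisited element yields (A, E, I)(B, F, C, G)(D, H).

(A, E, I)(B, F, C, G)(D, H)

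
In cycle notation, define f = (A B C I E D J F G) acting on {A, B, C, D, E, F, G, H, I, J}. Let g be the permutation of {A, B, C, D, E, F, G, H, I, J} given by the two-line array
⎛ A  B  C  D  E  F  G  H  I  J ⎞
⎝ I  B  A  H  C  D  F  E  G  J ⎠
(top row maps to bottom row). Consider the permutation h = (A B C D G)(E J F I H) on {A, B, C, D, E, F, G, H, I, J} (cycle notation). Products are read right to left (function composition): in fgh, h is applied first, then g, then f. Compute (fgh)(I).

D

Apply the permutations in order: h(I) = H, then g(H) = E, then f(E) = D. So (fgh)(I) = D.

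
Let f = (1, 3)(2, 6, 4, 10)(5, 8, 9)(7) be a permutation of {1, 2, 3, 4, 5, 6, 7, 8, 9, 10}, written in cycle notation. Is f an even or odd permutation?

even

The cycle lengths are 4, 3, 2, 1.
A cycle is odd iff its length is even; f has 2 even-length cycles, so sgn(f) = (−1)^2 and f is even.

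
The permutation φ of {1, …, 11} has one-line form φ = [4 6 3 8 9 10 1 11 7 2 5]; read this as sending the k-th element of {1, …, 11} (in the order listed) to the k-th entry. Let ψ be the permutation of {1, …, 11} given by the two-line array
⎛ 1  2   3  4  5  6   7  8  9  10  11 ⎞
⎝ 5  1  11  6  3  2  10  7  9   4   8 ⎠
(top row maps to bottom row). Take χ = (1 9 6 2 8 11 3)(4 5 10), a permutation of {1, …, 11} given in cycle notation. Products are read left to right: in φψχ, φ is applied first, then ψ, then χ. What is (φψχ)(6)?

Chase 6: φ(6) = 10; ψ(10) = 4; χ(4) = 5. Hence (φψχ)(6) = 5.

5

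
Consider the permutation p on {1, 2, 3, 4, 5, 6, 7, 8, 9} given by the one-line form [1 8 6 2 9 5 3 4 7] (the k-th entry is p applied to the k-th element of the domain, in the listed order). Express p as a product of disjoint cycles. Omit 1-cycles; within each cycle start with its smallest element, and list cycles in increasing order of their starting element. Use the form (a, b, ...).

Iterating p from 2 gives 2 → 8 → 4 → 2; that is the 3-cycle (2, 8, 4).
Continuing from each remaining unvisited element yields (2, 8, 4)(3, 6, 5, 9, 7).

(2, 8, 4)(3, 6, 5, 9, 7)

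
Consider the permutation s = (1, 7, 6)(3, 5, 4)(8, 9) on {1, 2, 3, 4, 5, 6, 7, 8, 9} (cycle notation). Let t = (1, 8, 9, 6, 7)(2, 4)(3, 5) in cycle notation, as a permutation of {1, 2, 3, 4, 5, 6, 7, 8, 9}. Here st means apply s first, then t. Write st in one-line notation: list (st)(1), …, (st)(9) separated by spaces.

1 4 3 5 2 8 7 6 9

(st)(x) = t(s(x)). Computing each image: t(s(1)) = t(7) = 1, t(s(2)) = t(2) = 4, t(s(3)) = t(5) = 3, t(s(4)) = t(3) = 5, t(s(5)) = t(4) = 2, t(s(6)) = t(1) = 8, t(s(7)) = t(6) = 7, t(s(8)) = t(9) = 6, t(s(9)) = t(8) = 9.
Hence st = [1 4 3 5 2 8 7 6 9].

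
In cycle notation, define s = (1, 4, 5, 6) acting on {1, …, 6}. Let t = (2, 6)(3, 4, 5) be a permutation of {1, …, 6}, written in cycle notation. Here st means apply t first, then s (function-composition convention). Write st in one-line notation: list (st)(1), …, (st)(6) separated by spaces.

4 1 5 6 3 2

For each element, apply t then s: 1 → 1 → 4; 2 → 6 → 1; 3 → 4 → 5; 4 → 5 → 6; 5 → 3 → 3; 6 → 2 → 2.
So st in one-line form is 4 1 5 6 3 2.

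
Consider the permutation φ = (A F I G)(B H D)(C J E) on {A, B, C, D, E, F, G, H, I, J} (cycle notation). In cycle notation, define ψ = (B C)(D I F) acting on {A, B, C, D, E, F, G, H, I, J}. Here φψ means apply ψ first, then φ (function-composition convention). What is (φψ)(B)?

First apply ψ: ψ(B) = C, then φ(C) = J. Thus (φψ)(B) = J.

J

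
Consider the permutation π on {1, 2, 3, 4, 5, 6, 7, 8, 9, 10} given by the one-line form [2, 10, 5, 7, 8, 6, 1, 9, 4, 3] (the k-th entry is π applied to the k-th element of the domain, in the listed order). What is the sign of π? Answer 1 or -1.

1

In disjoint-cycle form the cycle lengths are 9, 1.
A cycle of length ℓ contributes ℓ−1 transpositions, so π is a product of 8 transpositions — even.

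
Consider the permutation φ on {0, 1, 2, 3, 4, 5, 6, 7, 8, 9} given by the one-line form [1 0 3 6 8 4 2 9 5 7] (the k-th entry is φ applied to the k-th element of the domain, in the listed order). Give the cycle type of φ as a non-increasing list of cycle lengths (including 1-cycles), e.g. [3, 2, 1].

The disjoint cycles are (0 1)(2 3 6)(4 8 5)(7 9), with lengths 3, 3, 2, 2 in non-increasing order.

[3, 3, 2, 2]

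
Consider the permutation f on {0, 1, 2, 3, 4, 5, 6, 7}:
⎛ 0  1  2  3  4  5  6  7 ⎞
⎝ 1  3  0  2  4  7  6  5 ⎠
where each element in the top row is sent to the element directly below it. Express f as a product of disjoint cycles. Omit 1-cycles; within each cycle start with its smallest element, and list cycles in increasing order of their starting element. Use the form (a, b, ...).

(0, 1, 3, 2)(5, 7)

Start at 0 and follow images: 0 → 1 → 3 → 2 → 0, giving the cycle (0, 1, 3, 2).
Continuing from each remaining unvisited element yields (0, 1, 3, 2)(5, 7).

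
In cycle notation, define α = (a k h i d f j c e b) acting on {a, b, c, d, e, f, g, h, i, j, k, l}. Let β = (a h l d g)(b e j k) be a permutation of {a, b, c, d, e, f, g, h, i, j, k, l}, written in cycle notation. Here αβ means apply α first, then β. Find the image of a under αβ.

b

(αβ)(a) = β(α(a)). α(a) = k, then β(k) = b. So (αβ)(a) = b.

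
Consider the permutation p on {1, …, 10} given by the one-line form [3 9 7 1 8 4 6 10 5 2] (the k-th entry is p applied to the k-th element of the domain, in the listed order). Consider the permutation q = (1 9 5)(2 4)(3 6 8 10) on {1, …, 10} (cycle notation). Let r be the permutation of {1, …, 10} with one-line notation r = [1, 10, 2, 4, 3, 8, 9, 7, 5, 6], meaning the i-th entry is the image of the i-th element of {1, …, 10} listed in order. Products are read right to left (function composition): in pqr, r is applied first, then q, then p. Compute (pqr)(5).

(pqr)(5) = p(q(r(5))). r(5) = 3, then q(3) = 6, then p(6) = 4, so the result is 4.

4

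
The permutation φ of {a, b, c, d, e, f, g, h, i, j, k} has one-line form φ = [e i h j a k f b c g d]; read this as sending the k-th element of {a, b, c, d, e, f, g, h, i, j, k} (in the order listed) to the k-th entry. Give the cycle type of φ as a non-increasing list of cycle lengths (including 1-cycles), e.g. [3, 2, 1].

[5, 4, 2]

The disjoint cycles are (a e)(b i c h)(d j g f k), with lengths 5, 4, 2 in non-increasing order.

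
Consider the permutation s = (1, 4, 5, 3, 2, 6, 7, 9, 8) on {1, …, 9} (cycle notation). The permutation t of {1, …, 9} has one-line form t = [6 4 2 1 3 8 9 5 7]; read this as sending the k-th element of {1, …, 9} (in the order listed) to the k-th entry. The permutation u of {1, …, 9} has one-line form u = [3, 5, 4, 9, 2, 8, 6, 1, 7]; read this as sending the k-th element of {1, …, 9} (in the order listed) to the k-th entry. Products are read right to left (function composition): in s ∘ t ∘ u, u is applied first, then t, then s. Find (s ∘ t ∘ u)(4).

9

(s ∘ t ∘ u)(4) = s(t(u(4))). u(4) = 9, then t(9) = 7, then s(7) = 9, so the result is 9.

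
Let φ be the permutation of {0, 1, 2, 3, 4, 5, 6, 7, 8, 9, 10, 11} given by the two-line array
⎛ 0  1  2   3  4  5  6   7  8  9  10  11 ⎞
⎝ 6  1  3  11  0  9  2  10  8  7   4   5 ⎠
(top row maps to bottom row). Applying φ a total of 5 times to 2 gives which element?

7

Tracing 2 → 3 → … returns to 2 after 10 steps, so 2 lies in a 10-cycle (0, 6, 2, 3, 11, 5, 9, 7, 10, 4).
Advancing 5 steps from 2: 2 → 3 → 11 → 5 → 9 → 7.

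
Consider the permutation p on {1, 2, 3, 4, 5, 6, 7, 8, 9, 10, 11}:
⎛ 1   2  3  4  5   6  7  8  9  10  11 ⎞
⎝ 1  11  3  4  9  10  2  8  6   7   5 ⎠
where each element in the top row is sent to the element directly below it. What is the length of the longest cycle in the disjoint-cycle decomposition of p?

Decomposing into disjoint cycles gives (2 11 5 9 6 10 7); the longest has length 7.

7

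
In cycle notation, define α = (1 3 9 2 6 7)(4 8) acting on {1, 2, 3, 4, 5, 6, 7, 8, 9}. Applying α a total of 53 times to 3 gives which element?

1

3 lies in the 6-cycle (1 3 9 2 6 7).
Powers repeat with period 6 on this cycle, and 53 mod 6 = 5, so α^53(3) = α^5(3).
Stepping 5 places around the cycle: 3 → 9 → 2 → 6 → 7 → 1.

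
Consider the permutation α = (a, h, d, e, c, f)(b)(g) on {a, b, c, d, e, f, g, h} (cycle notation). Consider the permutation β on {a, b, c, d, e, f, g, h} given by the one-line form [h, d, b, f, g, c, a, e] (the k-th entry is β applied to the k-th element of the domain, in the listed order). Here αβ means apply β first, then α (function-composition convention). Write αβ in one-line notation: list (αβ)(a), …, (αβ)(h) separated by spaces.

For each element, apply β then α: a → h → d; b → d → e; c → b → b; d → f → a; e → g → g; f → c → f; g → a → h; h → e → c.
So αβ in one-line form is d e b a g f h c.

d e b a g f h c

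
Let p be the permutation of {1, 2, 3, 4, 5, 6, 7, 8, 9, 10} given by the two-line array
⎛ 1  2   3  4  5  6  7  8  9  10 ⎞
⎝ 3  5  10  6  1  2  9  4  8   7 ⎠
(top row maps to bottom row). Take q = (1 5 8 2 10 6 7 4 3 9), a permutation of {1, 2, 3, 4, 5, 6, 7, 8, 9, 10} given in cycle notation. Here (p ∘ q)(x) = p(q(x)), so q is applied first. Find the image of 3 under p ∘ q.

q(3) = 9, then p(9) = 8; composing gives (p ∘ q)(3) = 8.

8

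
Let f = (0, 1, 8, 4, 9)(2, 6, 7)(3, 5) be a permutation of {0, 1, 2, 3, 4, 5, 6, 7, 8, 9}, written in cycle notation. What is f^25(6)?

7

6 lies in the 3-cycle (2, 6, 7).
Since the cycle has length 3, f^25 acts on it the same as f^1 (25 mod 3 = 1).
Stepping 1 place around the cycle: 6 → 7.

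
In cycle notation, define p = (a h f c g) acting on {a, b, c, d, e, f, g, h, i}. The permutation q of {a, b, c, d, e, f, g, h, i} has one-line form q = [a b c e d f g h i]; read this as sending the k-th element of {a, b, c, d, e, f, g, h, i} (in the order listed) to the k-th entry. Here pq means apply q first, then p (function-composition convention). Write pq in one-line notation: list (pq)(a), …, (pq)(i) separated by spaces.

(pq)(x) = p(q(x)). Computing each image: p(q(a)) = p(a) = h, p(q(b)) = p(b) = b, p(q(c)) = p(c) = g, p(q(d)) = p(e) = e, p(q(e)) = p(d) = d, p(q(f)) = p(f) = c, p(q(g)) = p(g) = a, p(q(h)) = p(h) = f, p(q(i)) = p(i) = i.
Hence pq = [h b g e d c a f i].

h b g e d c a f i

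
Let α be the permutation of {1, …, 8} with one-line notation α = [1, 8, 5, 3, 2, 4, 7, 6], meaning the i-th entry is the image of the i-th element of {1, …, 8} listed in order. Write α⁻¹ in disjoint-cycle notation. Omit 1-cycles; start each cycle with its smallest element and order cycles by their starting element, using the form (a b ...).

The cycle decomposition of α is (2 8 6 4 3 5).
The inverse reverses every cycle; in canonical form, α⁻¹ = (2 5 3 4 6 8).

(2 5 3 4 6 8)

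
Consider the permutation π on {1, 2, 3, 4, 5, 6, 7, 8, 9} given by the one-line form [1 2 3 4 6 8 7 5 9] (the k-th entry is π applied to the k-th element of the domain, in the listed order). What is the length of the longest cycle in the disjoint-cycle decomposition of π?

3

Decomposing into disjoint cycles gives (5, 6, 8); the longest has length 3.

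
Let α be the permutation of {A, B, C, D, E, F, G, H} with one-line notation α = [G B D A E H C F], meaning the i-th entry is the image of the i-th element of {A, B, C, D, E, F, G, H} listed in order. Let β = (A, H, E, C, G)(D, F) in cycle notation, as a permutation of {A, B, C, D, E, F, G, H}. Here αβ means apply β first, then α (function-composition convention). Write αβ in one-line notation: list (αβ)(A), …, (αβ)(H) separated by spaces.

(αβ)(x) = α(β(x)). Computing each image: α(β(A)) = α(H) = F, α(β(B)) = α(B) = B, α(β(C)) = α(G) = C, α(β(D)) = α(F) = H, α(β(E)) = α(C) = D, α(β(F)) = α(D) = A, α(β(G)) = α(A) = G, α(β(H)) = α(E) = E.
Hence αβ = [F B C H D A G E].

F B C H D A G E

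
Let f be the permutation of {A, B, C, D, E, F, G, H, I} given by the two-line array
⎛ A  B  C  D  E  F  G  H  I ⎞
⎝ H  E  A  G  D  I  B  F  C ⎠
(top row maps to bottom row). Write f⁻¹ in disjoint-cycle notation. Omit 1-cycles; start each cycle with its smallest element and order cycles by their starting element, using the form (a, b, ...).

The cycle decomposition of f is (A, H, F, I, C)(B, E, D, G).
Reversing each cycle (and rotating so the smallest element leads) gives f⁻¹ = (A, C, I, F, H)(B, G, D, E).

(A, C, I, F, H)(B, G, D, E)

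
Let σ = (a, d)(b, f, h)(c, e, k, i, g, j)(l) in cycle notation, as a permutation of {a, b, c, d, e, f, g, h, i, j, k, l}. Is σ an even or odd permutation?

The cycle lengths are 6, 3, 2, 1.
A cycle is odd iff its length is even; σ has 2 even-length cycles, so sgn(σ) = (−1)^2 and σ is even.

even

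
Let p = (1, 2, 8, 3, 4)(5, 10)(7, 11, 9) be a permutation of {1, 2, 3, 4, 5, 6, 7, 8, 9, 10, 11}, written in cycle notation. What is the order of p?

The disjoint cycles have lengths 5, 3, 2, 1.
The order is lcm(5, 3, 2) = 30.

30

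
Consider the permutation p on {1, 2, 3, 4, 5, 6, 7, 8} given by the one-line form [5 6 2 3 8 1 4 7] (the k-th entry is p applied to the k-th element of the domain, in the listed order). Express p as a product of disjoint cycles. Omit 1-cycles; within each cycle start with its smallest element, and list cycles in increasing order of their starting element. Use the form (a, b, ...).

(1, 5, 8, 7, 4, 3, 2, 6)

From 1: 1 → 5 → 8 → 7 → 4 → 3 → 2 → 6 → 1, closing the cycle (1, 5, 8, 7, 4, 3, 2, 6).
Continuing from each remaining unvisited element yields (1, 5, 8, 7, 4, 3, 2, 6).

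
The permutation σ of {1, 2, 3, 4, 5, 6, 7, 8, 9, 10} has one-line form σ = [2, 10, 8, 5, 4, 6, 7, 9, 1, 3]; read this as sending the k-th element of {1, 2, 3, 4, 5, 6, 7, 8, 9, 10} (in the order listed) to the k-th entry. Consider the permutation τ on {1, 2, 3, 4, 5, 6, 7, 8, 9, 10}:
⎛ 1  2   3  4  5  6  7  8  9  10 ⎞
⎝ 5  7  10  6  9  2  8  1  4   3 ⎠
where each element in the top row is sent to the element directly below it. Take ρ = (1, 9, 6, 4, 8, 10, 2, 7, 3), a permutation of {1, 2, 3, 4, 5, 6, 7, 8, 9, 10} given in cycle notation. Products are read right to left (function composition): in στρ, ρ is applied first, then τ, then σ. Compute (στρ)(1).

Apply the permutations in order: ρ(1) = 9, then τ(9) = 4, then σ(4) = 5. So (στρ)(1) = 5.

5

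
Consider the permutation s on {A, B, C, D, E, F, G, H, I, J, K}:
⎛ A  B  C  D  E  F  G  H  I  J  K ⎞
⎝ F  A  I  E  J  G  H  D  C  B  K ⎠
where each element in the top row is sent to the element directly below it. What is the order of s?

8

The disjoint-cycle form of s has cycle lengths 8, 2, 1.
Since disjoint cycles commute, ord(s) = lcm(8, 2) = 8.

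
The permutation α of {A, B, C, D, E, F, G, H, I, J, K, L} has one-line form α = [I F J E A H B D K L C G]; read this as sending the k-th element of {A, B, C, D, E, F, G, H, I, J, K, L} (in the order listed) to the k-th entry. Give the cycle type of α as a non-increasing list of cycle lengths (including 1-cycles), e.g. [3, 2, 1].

[12]

The disjoint cycles are (A I K C J L G B F H D E), with lengths 12 in non-increasing order.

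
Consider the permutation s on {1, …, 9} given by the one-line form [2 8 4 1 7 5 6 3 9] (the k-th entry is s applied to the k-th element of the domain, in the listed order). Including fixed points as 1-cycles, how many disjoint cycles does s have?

The cycle decomposition is (1 2 8 3 4)(5 7 6)(9), which has 3 cycles (counting 1-cycles).

3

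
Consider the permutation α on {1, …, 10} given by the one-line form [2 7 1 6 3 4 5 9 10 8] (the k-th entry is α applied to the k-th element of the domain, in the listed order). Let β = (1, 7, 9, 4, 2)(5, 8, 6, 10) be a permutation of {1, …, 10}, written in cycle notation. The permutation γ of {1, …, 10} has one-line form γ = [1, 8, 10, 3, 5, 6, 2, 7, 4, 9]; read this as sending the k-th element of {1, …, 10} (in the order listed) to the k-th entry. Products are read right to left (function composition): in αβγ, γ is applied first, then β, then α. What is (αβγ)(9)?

7

(αβγ)(9) = α(β(γ(9))). γ(9) = 4, then β(4) = 2, then α(2) = 7, so the result is 7.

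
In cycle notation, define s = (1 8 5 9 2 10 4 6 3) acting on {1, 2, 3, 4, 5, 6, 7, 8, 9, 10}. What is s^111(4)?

4 lies in the 9-cycle (1 8 5 9 2 10 4 6 3).
On a 9-cycle, s^9 is the identity, so s^111 = s^3 there (111 ≡ 3 mod 9).
Advancing 3 steps from 4: 4 → 6 → 3 → 1.

1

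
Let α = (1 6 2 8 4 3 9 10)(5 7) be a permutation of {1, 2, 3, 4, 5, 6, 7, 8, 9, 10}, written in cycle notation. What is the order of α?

The cycle type of α is (8, 2).
The order of α is the least common multiple of its cycle lengths: lcm(8, 2) = 8.

8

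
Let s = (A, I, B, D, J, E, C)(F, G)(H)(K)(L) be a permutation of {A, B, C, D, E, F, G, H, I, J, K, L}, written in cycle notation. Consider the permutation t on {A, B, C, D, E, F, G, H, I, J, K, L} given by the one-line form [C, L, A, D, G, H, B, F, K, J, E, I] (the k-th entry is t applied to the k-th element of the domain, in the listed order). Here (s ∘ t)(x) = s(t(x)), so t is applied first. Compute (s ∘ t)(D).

t(D) = D, then s(D) = J; composing gives (s ∘ t)(D) = J.

J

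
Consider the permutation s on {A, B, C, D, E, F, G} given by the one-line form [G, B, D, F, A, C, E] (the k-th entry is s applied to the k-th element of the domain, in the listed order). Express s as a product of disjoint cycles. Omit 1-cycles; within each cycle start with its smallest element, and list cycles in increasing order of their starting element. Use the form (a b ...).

Start at A and follow images: A → G → E → A, giving the cycle (A G E).
Repeating from the next unused element and collecting all non-trivial cycles gives (A G E)(C D F).

(A G E)(C D F)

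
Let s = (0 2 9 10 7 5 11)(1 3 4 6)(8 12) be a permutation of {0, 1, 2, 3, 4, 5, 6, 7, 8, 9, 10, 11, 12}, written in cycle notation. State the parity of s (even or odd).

The cycle lengths are 7, 4, 2.
A cycle is odd iff its length is even; s has 2 even-length cycles, so sgn(s) = (−1)^2 and s is even.

even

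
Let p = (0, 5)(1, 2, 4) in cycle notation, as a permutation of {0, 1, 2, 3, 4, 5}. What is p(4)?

1

Within (1, 2, 4), 4 ↦ 1.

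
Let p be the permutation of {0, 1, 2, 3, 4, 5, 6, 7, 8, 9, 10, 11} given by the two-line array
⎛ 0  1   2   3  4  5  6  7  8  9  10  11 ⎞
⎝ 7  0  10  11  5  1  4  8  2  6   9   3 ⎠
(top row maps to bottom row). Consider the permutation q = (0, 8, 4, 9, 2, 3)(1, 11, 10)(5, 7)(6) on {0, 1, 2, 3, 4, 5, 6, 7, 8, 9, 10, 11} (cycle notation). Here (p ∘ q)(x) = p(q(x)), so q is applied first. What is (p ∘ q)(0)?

q(0) = 8, then p(8) = 2; composing gives (p ∘ q)(0) = 2.

2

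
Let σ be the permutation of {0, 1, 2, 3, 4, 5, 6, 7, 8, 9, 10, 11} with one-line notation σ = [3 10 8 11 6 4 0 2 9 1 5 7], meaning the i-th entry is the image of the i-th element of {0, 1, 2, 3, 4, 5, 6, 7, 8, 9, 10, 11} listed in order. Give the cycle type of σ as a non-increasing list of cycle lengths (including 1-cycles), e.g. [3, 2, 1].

[12]

The disjoint cycles are (0, 3, 11, 7, 2, 8, 9, 1, 10, 5, 4, 6), with lengths 12 in non-increasing order.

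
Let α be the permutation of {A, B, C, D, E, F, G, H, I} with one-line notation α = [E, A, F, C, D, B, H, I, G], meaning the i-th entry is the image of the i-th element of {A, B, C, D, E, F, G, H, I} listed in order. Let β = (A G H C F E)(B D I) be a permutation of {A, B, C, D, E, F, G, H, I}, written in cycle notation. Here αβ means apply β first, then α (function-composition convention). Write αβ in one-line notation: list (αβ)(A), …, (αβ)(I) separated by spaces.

(αβ)(x) = α(β(x)). Computing each image: α(β(A)) = α(G) = H, α(β(B)) = α(D) = C, α(β(C)) = α(F) = B, α(β(D)) = α(I) = G, α(β(E)) = α(A) = E, α(β(F)) = α(E) = D, α(β(G)) = α(H) = I, α(β(H)) = α(C) = F, α(β(I)) = α(B) = A.
Hence αβ = [H C B G E D I F A].

H C B G E D I F A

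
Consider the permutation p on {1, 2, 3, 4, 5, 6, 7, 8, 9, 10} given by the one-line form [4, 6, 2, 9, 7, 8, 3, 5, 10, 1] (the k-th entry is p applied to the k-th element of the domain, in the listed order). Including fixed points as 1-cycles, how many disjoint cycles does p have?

The cycle decomposition is (1 4 9 10)(2 6 8 5 7 3), which has 2 cycles (counting 1-cycles).

2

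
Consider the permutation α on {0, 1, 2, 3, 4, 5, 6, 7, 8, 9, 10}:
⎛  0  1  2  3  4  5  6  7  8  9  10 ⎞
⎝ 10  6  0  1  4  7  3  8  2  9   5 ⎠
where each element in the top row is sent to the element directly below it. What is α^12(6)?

6

Tracing 6 → 3 → … returns to 6 after 3 steps, so 6 lies in a 3-cycle (1 6 3).
On a 3-cycle, α^3 is the identity, so α^12 = α^0 there (12 ≡ 0 mod 3).
So α^12(6) = 6.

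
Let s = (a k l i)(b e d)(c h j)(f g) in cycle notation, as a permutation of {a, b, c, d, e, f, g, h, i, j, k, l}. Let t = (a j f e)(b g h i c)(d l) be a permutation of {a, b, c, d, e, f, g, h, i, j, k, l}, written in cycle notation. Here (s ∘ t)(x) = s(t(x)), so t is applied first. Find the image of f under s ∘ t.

d

First apply t: t(f) = e, then s(e) = d. Thus (s ∘ t)(f) = d.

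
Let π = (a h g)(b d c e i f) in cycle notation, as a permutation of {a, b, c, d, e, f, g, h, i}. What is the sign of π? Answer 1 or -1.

-1

The cycle lengths are 6, 3.
A cycle of length ℓ contributes ℓ−1 transpositions, so π is a product of 5 + 2 = 7 transpositions — odd.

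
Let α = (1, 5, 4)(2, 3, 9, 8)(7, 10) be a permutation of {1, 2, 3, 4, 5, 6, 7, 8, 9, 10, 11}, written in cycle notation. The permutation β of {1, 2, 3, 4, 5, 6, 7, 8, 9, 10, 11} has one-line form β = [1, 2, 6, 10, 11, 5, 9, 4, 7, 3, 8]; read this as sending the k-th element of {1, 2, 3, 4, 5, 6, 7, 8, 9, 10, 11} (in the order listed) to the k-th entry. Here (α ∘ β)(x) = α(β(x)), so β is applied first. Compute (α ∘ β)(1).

5

First apply β: β(1) = 1, then α(1) = 5. Thus (α ∘ β)(1) = 5.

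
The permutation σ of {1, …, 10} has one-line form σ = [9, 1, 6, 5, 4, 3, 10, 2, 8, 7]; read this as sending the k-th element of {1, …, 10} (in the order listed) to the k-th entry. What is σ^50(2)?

9

Tracing 2 → 1 → … returns to 2 after 4 steps, so 2 lies in a 4-cycle (1 9 8 2).
On a 4-cycle, σ^4 is the identity, so σ^50 = σ^2 there (50 ≡ 2 mod 4).
Advancing 2 steps from 2: 2 → 1 → 9.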